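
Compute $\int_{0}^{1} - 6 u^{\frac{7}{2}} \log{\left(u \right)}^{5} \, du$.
$\frac{5120}{59049}$

Begin with the known integral
$$J(a) = \int_{0}^{1} - 6 u^{a} \, du = - \frac{6}{a + 1}.$$

Differentiating under the integral sign brings down a factor of $\ln u$:
$$\frac{dJ}{da} = \int_{0}^{1} - 6 u^{a} \log{\left(u \right)} \, du = \frac{6}{\left(a + 1\right)^{2}}.$$

Repeating $5$ times in total — each differentiation brings down another $\ln u$ — gives
$$\frac{d^{5}J}{da^{5}} = \int_{0}^{1} - 6 u^{a} \log{\left(u \right)}^{5} \, du = \frac{720}{\left(a + 1\right)^{6}},$$
and the integrand here is exactly the target integrand, so $I = \frac{720}{\left(a + 1\right)^{6}}$.

Setting $a = \frac{7}{2}$:
$$I = \frac{5120}{59049}.$$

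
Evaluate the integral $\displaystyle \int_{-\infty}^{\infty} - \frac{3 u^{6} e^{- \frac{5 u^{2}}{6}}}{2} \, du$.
$- \frac{243 \sqrt{30} \sqrt{\pi}}{250}$

Begin with the known integral
$$J(a) = \int_{-\infty}^{\infty} - \frac{3 e^{- a u^{2}}}{2} \, du = - \frac{3 \sqrt{\pi}}{2 \sqrt{a}}.$$

Differentiating under the integral sign brings down a factor of $(-u^2)$:
$$\frac{dJ}{da} = \int_{-\infty}^{\infty} \frac{3 u^{2} e^{- a u^{2}}}{2} \, du = \frac{3 \sqrt{\pi}}{4 a^{\frac{3}{2}}}.$$

Repeating $3$ times in total — each differentiation brings down another $(-u^2)$ — gives
$$\frac{d^{3}J}{da^{3}} = \int_{-\infty}^{\infty} \frac{3 u^{6} e^{- a u^{2}}}{2} \, du = \frac{45 \sqrt{\pi}}{16 a^{\frac{7}{2}}},$$
and the integrand here is $(-1)^{3}$ times the target integrand, so $I = (-1)^{3}\,\frac{d^{3}J}{da^{3}} = - \frac{45 \sqrt{\pi}}{16 a^{\frac{7}{2}}}$.

Setting $a = \frac{5}{6}$:
$$I = - \frac{243 \sqrt{30} \sqrt{\pi}}{250}.$$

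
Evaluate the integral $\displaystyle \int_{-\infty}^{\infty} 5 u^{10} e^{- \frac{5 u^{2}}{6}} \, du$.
$\frac{45927 \sqrt{30} \sqrt{\pi}}{625}$

Consider the simpler parametrised integral
$$J(a) = \int_{-\infty}^{\infty} 5 e^{- a u^{2}} \, du = \frac{5 \sqrt{\pi}}{\sqrt{a}}.$$

Differentiating under the integral sign brings down a factor of $(-u^2)$:
$$\frac{dJ}{da} = \int_{-\infty}^{\infty} - 5 u^{2} e^{- a u^{2}} \, du = - \frac{5 \sqrt{\pi}}{2 a^{\frac{3}{2}}}.$$

Repeating $5$ times in total — each differentiation brings down another $(-u^2)$ — gives
$$\frac{d^{5}J}{da^{5}} = \int_{-\infty}^{\infty} - 5 u^{10} e^{- a u^{2}} \, du = - \frac{4725 \sqrt{\pi}}{32 a^{\frac{11}{2}}},$$
and the integrand here is $(-1)^{5}$ times the target integrand, so $I = (-1)^{5}\,\frac{d^{5}J}{da^{5}} = \frac{4725 \sqrt{\pi}}{32 a^{\frac{11}{2}}}$.

Setting $a = \frac{5}{6}$:
$$I = \frac{45927 \sqrt{30} \sqrt{\pi}}{625}.$$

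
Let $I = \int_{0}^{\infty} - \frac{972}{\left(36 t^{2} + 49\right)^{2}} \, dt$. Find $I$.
$- \frac{81 \pi}{686}$

Start from the standard arctangent integral
$$J(a) = \int_{0}^{\infty} - \frac{3}{4 \left(a^{2} + t^{2}\right)} \, dt = - \frac{3 \pi}{8 a}.$$

Differentiating under the integral sign with respect to $a$,
$$\frac{dJ}{da} = \int_{0}^{\infty} \frac{3 a}{2 \left(a^{2} + t^{2}\right)^{2}} \, dt = \frac{3 \pi}{8 a^{2}},$$
so $\int_{0}^{\infty} - \frac{3}{4 \left(a^{2} + t^{2}\right)^{2}} \, dt = - \frac{3 \pi}{16 a^{3}}$.

Setting $a = \frac{7}{6}$:
$$I = - \frac{81 \pi}{686}.$$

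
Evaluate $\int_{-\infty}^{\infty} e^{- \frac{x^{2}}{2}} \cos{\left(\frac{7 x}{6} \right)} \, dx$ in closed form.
$\frac{\sqrt{2} \sqrt{\pi}}{e^{\frac{49}{72}}}$

Treat the cosine frequency as a parameter and define $I(b) = \int_{-\infty}^{\infty} e^{- \frac{x^{2}}{2}} \cos{\left(b x \right)} \, dx$.

Differentiating under the integral sign,
$$I'(b) = \int_{-\infty}^{\infty} - x e^{- \frac{x^{2}}{2}} \sin{\left(b x \right)} \, dx.$$

Integrate $\int_{-\infty}^{\infty} x \sin(b x)\, e^{- \frac{x^{2}}{2}}\, dx$ by parts with $u = \sin(b x)$ and $dv = x\, e^{- \frac{x^{2}}{2}}\, dx$, giving $v = - e^{- \frac{x^{2}}{2}}$. The boundary term vanishes and
$$\int_{-\infty}^{\infty} x \sin(b x)\, e^{- \frac{x^{2}}{2}}\, dx = b \int_{-\infty}^{\infty} \cos(b x)\, e^{- \frac{x^{2}}{2}}\, dx,$$
so $I'(b) = - b\, I(b)$.

This is a separable first-order ODE; solving with the initial condition $I(0) = \int_{-\infty}^{\infty} e^{- \frac{x^{2}}{2}}\,dx = \sqrt{2} \sqrt{\pi}$ gives
$$I(b) = \sqrt{2} \sqrt{\pi} e^{- \frac{b^{2}}{2}}.$$

Setting $b = \frac{7}{6}$:
$$I = \frac{\sqrt{2} \sqrt{\pi}}{e^{\frac{49}{72}}}.$$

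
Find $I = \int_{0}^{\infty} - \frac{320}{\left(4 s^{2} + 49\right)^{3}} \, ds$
$- \frac{30 \pi}{16807}$

Start from the standard arctangent integral
$$J(a) = \int_{0}^{\infty} - \frac{5}{a^{2} + s^{2}} \, ds = - \frac{5 \pi}{2 a}.$$

Differentiating under the integral sign with respect to $a$,
$$\frac{dJ}{da} = \int_{0}^{\infty} \frac{10 a}{\left(a^{2} + s^{2}\right)^{2}} \, ds = \frac{5 \pi}{2 a^{2}},$$
so $\int_{0}^{\infty} - \frac{5}{\left(a^{2} + s^{2}\right)^{2}} \, ds = - \frac{5 \pi}{4 a^{3}}$.

Repeating — each differentiation of $1/(s^2+a^2)^j$ produces $-2ja/(s^2+a^2)^{j+1}$ — and dividing through by $-2ja$ at each step yields, after $2$ differentiations in total,
$$\int_{0}^{\infty} - \frac{5}{\left(a^{2} + s^{2}\right)^{3}} \, ds = - \frac{15 \pi}{16 a^{5}}.$$

Setting $a = \frac{7}{2}$:
$$I = - \frac{30 \pi}{16807}.$$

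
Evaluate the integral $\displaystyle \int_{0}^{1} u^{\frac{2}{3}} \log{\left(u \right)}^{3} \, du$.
$- \frac{486}{625}$

Start from the elementary integral
$$J(a) = \int_{0}^{1} u^{a} \, du = \frac{1}{a + 1}.$$

Differentiating under the integral sign brings down a factor of $\ln u$:
$$\frac{dJ}{da} = \int_{0}^{1} u^{a} \log{\left(u \right)} \, du = - \frac{1}{\left(a + 1\right)^{2}}.$$

Repeating $3$ times in total — each differentiation brings down another $\ln u$ — gives
$$\frac{d^{3}J}{da^{3}} = \int_{0}^{1} u^{a} \log{\left(u \right)}^{3} \, du = - \frac{6}{\left(a + 1\right)^{4}},$$
and the integrand here is exactly the target integrand, so $I = - \frac{6}{\left(a + 1\right)^{4}}$.

Setting $a = \frac{2}{3}$:
$$I = - \frac{486}{625}.$$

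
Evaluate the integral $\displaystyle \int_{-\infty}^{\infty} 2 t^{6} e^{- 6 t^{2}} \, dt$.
$\frac{5 \sqrt{6} \sqrt{\pi}}{1728}$

Begin with the known integral
$$J(a) = \int_{-\infty}^{\infty} 2 e^{- a t^{2}} \, dt = \frac{2 \sqrt{\pi}}{\sqrt{a}}.$$

Differentiating under the integral sign brings down a factor of $(-t^2)$:
$$\frac{dJ}{da} = \int_{-\infty}^{\infty} - 2 t^{2} e^{- a t^{2}} \, dt = - \frac{\sqrt{\pi}}{a^{\frac{3}{2}}}.$$

Repeating $3$ times in total — each differentiation brings down another $(-t^2)$ — gives
$$\frac{d^{3}J}{da^{3}} = \int_{-\infty}^{\infty} - 2 t^{6} e^{- a t^{2}} \, dt = - \frac{15 \sqrt{\pi}}{4 a^{\frac{7}{2}}},$$
and the integrand here is $(-1)^{3}$ times the target integrand, so $I = (-1)^{3}\,\frac{d^{3}J}{da^{3}} = \frac{15 \sqrt{\pi}}{4 a^{\frac{7}{2}}}$.

Setting $a = 6$:
$$I = \frac{5 \sqrt{6} \sqrt{\pi}}{1728}.$$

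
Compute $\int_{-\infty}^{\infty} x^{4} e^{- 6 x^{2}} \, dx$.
$\frac{\sqrt{6} \sqrt{\pi}}{288}$

Consider the simpler parametrised integral
$$J(a) = \int_{-\infty}^{\infty} e^{- a x^{2}} \, dx = \frac{\sqrt{\pi}}{\sqrt{a}}.$$

Differentiating under the integral sign brings down a factor of $(-x^2)$:
$$\frac{dJ}{da} = \int_{-\infty}^{\infty} - x^{2} e^{- a x^{2}} \, dx = - \frac{\sqrt{\pi}}{2 a^{\frac{3}{2}}}.$$

Repeating twice in total — each differentiation brings down another $(-x^2)$ — gives
$$\frac{d^{2}J}{da^{2}} = \int_{-\infty}^{\infty} x^{4} e^{- a x^{2}} \, dx = \frac{3 \sqrt{\pi}}{4 a^{\frac{5}{2}}},$$
and the integrand here is exactly the target integrand, so $I = \frac{3 \sqrt{\pi}}{4 a^{\frac{5}{2}}}$.

Setting $a = 6$:
$$I = \frac{\sqrt{6} \sqrt{\pi}}{288}.$$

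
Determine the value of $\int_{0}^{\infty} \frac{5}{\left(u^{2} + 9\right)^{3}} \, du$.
$\frac{5 \pi}{1296}$

Start from the standard arctangent integral
$$J(a) = \int_{0}^{\infty} \frac{5}{a^{2} + u^{2}} \, du = \frac{5 \pi}{2 a}.$$

Differentiating under the integral sign with respect to $a$,
$$\frac{dJ}{da} = \int_{0}^{\infty} - \frac{10 a}{\left(a^{2} + u^{2}\right)^{2}} \, du = - \frac{5 \pi}{2 a^{2}},$$
so $\int_{0}^{\infty} \frac{5}{\left(a^{2} + u^{2}\right)^{2}} \, du = \frac{5 \pi}{4 a^{3}}$.

Repeating — each differentiation of $1/(u^2+a^2)^j$ produces $-2ja/(u^2+a^2)^{j+1}$ — and dividing through by $-2ja$ at each step yields, after $2$ differentiations in total,
$$\int_{0}^{\infty} \frac{5}{\left(a^{2} + u^{2}\right)^{3}} \, du = \frac{15 \pi}{16 a^{5}}.$$

Setting $a = 3$:
$$I = \frac{5 \pi}{1296}.$$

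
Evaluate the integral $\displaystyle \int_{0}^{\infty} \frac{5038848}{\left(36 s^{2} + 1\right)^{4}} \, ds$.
$131220 \pi$

Recall the elementary integral
$$J(a) = \int_{0}^{\infty} \frac{3}{a^{2} + s^{2}} \, ds = \frac{3 \pi}{2 a}.$$

Differentiating under the integral sign with respect to $a$,
$$\frac{dJ}{da} = \int_{0}^{\infty} - \frac{6 a}{\left(a^{2} + s^{2}\right)^{2}} \, ds = - \frac{3 \pi}{2 a^{2}},$$
so $\int_{0}^{\infty} \frac{3}{\left(a^{2} + s^{2}\right)^{2}} \, ds = \frac{3 \pi}{4 a^{3}}$.

Repeating — each differentiation of $1/(s^2+a^2)^j$ produces $-2ja/(s^2+a^2)^{j+1}$ — and dividing through by $-2ja$ at each step yields, after $3$ differentiations in total,
$$\int_{0}^{\infty} \frac{3}{\left(a^{2} + s^{2}\right)^{4}} \, ds = \frac{15 \pi}{32 a^{7}}.$$

Setting $a = \frac{1}{6}$:
$$I = 131220 \pi.$$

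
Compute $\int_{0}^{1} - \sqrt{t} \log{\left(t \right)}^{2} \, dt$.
$- \frac{16}{27}$

Begin with the known integral
$$J(a) = \int_{0}^{1} - t^{a} \, dt = - \frac{1}{a + 1}.$$

Differentiating under the integral sign brings down a factor of $\ln t$:
$$\frac{dJ}{da} = \int_{0}^{1} - t^{a} \log{\left(t \right)} \, dt = \frac{1}{\left(a + 1\right)^{2}}.$$

Repeating twice in total — each differentiation brings down another $\ln t$ — gives
$$\frac{d^{2}J}{da^{2}} = \int_{0}^{1} - t^{a} \log{\left(t \right)}^{2} \, dt = - \frac{2}{\left(a + 1\right)^{3}},$$
and the integrand here is exactly the target integrand, so $I = - \frac{2}{\left(a + 1\right)^{3}}$.

Setting $a = \frac{1}{2}$:
$$I = - \frac{16}{27}.$$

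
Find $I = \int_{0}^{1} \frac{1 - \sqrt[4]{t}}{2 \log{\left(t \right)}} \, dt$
$- \frac{\log{\left(5 \right)}}{2} + \log{\left(2 \right)}$

Consider the one-parameter family: let $I(a) = \int_{0}^{1} \frac{1 - t^{a}}{2 \log{\left(t \right)}} \, dt$.

Since $\dfrac{\partial}{\partial a}\,t^{a} = t^{a} \ln t$, the $\ln t$ in the denominator cancels and
$$\frac{dI}{da} = \int_{0}^{1} - \frac{1}{2} t^{a} \, dt = - \frac{1}{2} \left[\frac{t^{a+1}}{a+1}\right]_0^1 = - \frac{1}{2 a + 2}.$$

Integrating with respect to $a$ gives $I(a) = - \frac{\log{\left(a + 1 \right)}}{2} + C$.

At $a = 0$ the integrand is identically $0$, so $I(0) = 0$. The closed form gives $0$, hence $C = 0$.

Setting $a = \frac{1}{4}$:
$$I = - \frac{\log{\left(5 \right)}}{2} + \log{\left(2 \right)}.$$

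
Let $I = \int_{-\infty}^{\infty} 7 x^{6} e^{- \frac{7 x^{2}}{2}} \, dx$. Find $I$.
$\frac{15 \sqrt{14} \sqrt{\pi}}{343}$

Begin with the known integral
$$J(a) = \int_{-\infty}^{\infty} 7 e^{- a x^{2}} \, dx = \frac{7 \sqrt{\pi}}{\sqrt{a}}.$$

Differentiating under the integral sign brings down a factor of $(-x^2)$:
$$\frac{dJ}{da} = \int_{-\infty}^{\infty} - 7 x^{2} e^{- a x^{2}} \, dx = - \frac{7 \sqrt{\pi}}{2 a^{\frac{3}{2}}}.$$

Repeating $3$ times in total — each differentiation brings down another $(-x^2)$ — gives
$$\frac{d^{3}J}{da^{3}} = \int_{-\infty}^{\infty} - 7 x^{6} e^{- a x^{2}} \, dx = - \frac{105 \sqrt{\pi}}{8 a^{\frac{7}{2}}},$$
and the integrand here is $(-1)^{3}$ times the target integrand, so $I = (-1)^{3}\,\frac{d^{3}J}{da^{3}} = \frac{105 \sqrt{\pi}}{8 a^{\frac{7}{2}}}$.

Setting $a = \frac{7}{2}$:
$$I = \frac{15 \sqrt{14} \sqrt{\pi}}{343}.$$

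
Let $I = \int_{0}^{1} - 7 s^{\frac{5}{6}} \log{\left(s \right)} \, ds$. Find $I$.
$\frac{252}{121}$

Consider the simpler parametrised integral
$$J(a) = \int_{0}^{1} - 7 s^{a} \, ds = - \frac{7}{a + 1}.$$

Differentiating under the integral sign brings down a factor of $\ln s$:
$$\frac{dJ}{da} = \int_{0}^{1} - 7 s^{a} \log{\left(s \right)} \, ds = \frac{7}{\left(a + 1\right)^{2}}.$$

The integral on the left is $I$, so $I = \frac{7}{\left(a + 1\right)^{2}}$.

Setting $a = \frac{5}{6}$:
$$I = \frac{252}{121}.$$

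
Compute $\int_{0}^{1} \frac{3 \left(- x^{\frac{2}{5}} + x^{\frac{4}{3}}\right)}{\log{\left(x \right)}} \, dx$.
$\log{\left(\frac{125}{27} \right)}$

Replace the exponent $\frac{4}{3}$ by a parameter $a$: let $I(a) = \int_{0}^{1} \frac{3 \left(- x^{\frac{2}{5}} + x^{a}\right)}{\log{\left(x \right)}} \, dx$.

Since $\dfrac{\partial}{\partial a}\,x^{a} = x^{a} \ln x$, the $\ln x$ in the denominator cancels and
$$\frac{dI}{da} = \int_{0}^{1} 3 x^{a} \, dx = 3 \left[\frac{x^{a+1}}{a+1}\right]_0^1 = \frac{3}{a + 1}.$$

Integrating with respect to $a$ gives $I(a) = \log{\left(\frac{125 \left(a + 1\right)^{3}}{343} \right)} + C$.

At $a = \frac{2}{5}$ the integrand is identically $0$, so $I(\frac{2}{5}) = 0$. The closed form gives $0$, hence $C = 0$.

Setting $a = \frac{4}{3}$:
$$I = \log{\left(\frac{125}{27} \right)}.$$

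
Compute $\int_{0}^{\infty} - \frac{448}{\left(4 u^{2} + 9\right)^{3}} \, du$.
$- \frac{14 \pi}{81}$

Recall the elementary integral
$$J(a) = \int_{0}^{\infty} - \frac{7}{a^{2} + u^{2}} \, du = - \frac{7 \pi}{2 a}.$$

Differentiating under the integral sign with respect to $a$,
$$\frac{dJ}{da} = \int_{0}^{\infty} \frac{14 a}{\left(a^{2} + u^{2}\right)^{2}} \, du = \frac{7 \pi}{2 a^{2}},$$
so $\int_{0}^{\infty} - \frac{7}{\left(a^{2} + u^{2}\right)^{2}} \, du = - \frac{7 \pi}{4 a^{3}}$.

Repeating — each differentiation of $1/(u^2+a^2)^j$ produces $-2ja/(u^2+a^2)^{j+1}$ — and dividing through by $-2ja$ at each step yields, after $2$ differentiations in total,
$$\int_{0}^{\infty} - \frac{7}{\left(a^{2} + u^{2}\right)^{3}} \, du = - \frac{21 \pi}{16 a^{5}}.$$

Setting $a = \frac{3}{2}$:
$$I = - \frac{14 \pi}{81}.$$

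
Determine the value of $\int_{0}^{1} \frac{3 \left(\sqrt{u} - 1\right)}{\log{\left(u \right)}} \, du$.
$\log{\left(\frac{27}{8} \right)}$

Replace the exponent $\frac{1}{2}$ by a parameter $a$: let $I(a) = \int_{0}^{1} \frac{3 \left(u^{a} - 1\right)}{\log{\left(u \right)}} \, du$.

Since $\dfrac{\partial}{\partial a}\,u^{a} = u^{a} \ln u$, the $\ln u$ in the denominator cancels and
$$\frac{dI}{da} = \int_{0}^{1} 3 u^{a} \, du = 3 \left[\frac{u^{a+1}}{a+1}\right]_0^1 = \frac{3}{a + 1}.$$

Integrating with respect to $a$ gives $I(a) = 3 \log{\left(a + 1 \right)} + C$.

At $a = 0$ the integrand is identically $0$, so $I(0) = 0$. The closed form gives $0$, hence $C = 0$.

Setting $a = \frac{1}{2}$:
$$I = \log{\left(\frac{27}{8} \right)}.$$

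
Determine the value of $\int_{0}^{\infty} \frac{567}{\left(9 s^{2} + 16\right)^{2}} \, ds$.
$\frac{189 \pi}{256}$

Start from the standard arctangent integral
$$J(a) = \int_{0}^{\infty} \frac{7}{a^{2} + s^{2}} \, ds = \frac{7 \pi}{2 a}.$$

Differentiating under the integral sign with respect to $a$,
$$\frac{dJ}{da} = \int_{0}^{\infty} - \frac{14 a}{\left(a^{2} + s^{2}\right)^{2}} \, ds = - \frac{7 \pi}{2 a^{2}},$$
so $\int_{0}^{\infty} \frac{7}{\left(a^{2} + s^{2}\right)^{2}} \, ds = \frac{7 \pi}{4 a^{3}}$.

Setting $a = \frac{4}{3}$:
$$I = \frac{189 \pi}{256}.$$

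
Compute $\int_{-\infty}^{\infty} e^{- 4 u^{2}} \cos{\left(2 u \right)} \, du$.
$\frac{\sqrt{\pi}}{2 e^{\frac{1}{4}}}$

Treat the cosine frequency as a parameter and define $I(b) = \int_{-\infty}^{\infty} e^{- 4 u^{2}} \cos{\left(b u \right)} \, du$.

Differentiating under the integral sign,
$$I'(b) = \int_{-\infty}^{\infty} - u e^{- 4 u^{2}} \sin{\left(b u \right)} \, du.$$

Integrate $\int_{-\infty}^{\infty} u \sin(b u)\, e^{- 4 u^{2}}\, du$ by parts with $w = \sin(b u)$ and $dv = u\, e^{- 4 u^{2}}\, du$, giving $v = - \frac{e^{- 4 u^{2}}}{8}$. The boundary term vanishes and
$$\int_{-\infty}^{\infty} u \sin(b u)\, e^{- 4 u^{2}}\, du = \frac{b}{8} \int_{-\infty}^{\infty} \cos(b u)\, e^{- 4 u^{2}}\, du,$$
so $I'(b) = - \frac{b}{8}\, I(b)$.

This is a separable first-order ODE; solving with the initial condition $I(0) = \int_{-\infty}^{\infty} e^{- 4 u^{2}}\,du = \frac{\sqrt{\pi}}{2}$ gives
$$I(b) = \frac{\sqrt{\pi} e^{- \frac{b^{2}}{16}}}{2}.$$

Setting $b = 2$:
$$I = \frac{\sqrt{\pi}}{2 e^{\frac{1}{4}}}.$$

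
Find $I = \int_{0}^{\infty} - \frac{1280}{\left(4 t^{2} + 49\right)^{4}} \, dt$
$- \frac{100 \pi}{823543}$

Begin with the known result
$$J(a) = \int_{0}^{\infty} - \frac{5}{a^{2} + t^{2}} \, dt = - \frac{5 \pi}{2 a}.$$

Differentiating under the integral sign with respect to $a$,
$$\frac{dJ}{da} = \int_{0}^{\infty} \frac{10 a}{\left(a^{2} + t^{2}\right)^{2}} \, dt = \frac{5 \pi}{2 a^{2}},$$
so $\int_{0}^{\infty} - \frac{5}{\left(a^{2} + t^{2}\right)^{2}} \, dt = - \frac{5 \pi}{4 a^{3}}$.

Repeating — each differentiation of $1/(t^2+a^2)^j$ produces $-2ja/(t^2+a^2)^{j+1}$ — and dividing through by $-2ja$ at each step yields, after $3$ differentiations in total,
$$\int_{0}^{\infty} - \frac{5}{\left(a^{2} + t^{2}\right)^{4}} \, dt = - \frac{25 \pi}{32 a^{7}}.$$

Setting $a = \frac{7}{2}$:
$$I = - \frac{100 \pi}{823543}.$$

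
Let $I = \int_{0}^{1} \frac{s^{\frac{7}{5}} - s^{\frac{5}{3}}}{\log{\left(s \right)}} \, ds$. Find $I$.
$- \log{\left(\frac{10}{9} \right)}$

Consider the one-parameter family: let $I(a) = \int_{0}^{1} \frac{s^{\frac{7}{5}} - s^{a}}{\log{\left(s \right)}} \, ds$.

Since $\dfrac{\partial}{\partial a}\,s^{a} = s^{a} \ln s$, the $\ln s$ in the denominator cancels and
$$\frac{dI}{da} = \int_{0}^{1} -1 s^{a} \, ds = -1 \left[\frac{s^{a+1}}{a+1}\right]_0^1 = - \frac{1}{a + 1}.$$

Integrating with respect to $a$ gives $I(a) = - \log{\left(\frac{5 a}{12} + \frac{5}{12} \right)} + C$.

At $a = \frac{7}{5}$ the integrand is identically $0$, so $I(\frac{7}{5}) = 0$. The closed form gives $0$, hence $C = 0$.

Setting $a = \frac{5}{3}$:
$$I = - \log{\left(\frac{10}{9} \right)}.$$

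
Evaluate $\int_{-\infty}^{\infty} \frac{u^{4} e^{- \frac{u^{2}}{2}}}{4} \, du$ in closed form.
$\frac{3 \sqrt{2} \sqrt{\pi}}{4}$

Consider the simpler parametrised integral
$$J(a) = \int_{-\infty}^{\infty} \frac{e^{- a u^{2}}}{4} \, du = \frac{\sqrt{\pi}}{4 \sqrt{a}}.$$

Differentiating under the integral sign brings down a factor of $(-u^2)$:
$$\frac{dJ}{da} = \int_{-\infty}^{\infty} - \frac{u^{2} e^{- a u^{2}}}{4} \, du = - \frac{\sqrt{\pi}}{8 a^{\frac{3}{2}}}.$$

Repeating twice in total — each differentiation brings down another $(-u^2)$ — gives
$$\frac{d^{2}J}{da^{2}} = \int_{-\infty}^{\infty} \frac{u^{4} e^{- a u^{2}}}{4} \, du = \frac{3 \sqrt{\pi}}{16 a^{\frac{5}{2}}},$$
and the integrand here is exactly the target integrand, so $I = \frac{3 \sqrt{\pi}}{16 a^{\frac{5}{2}}}$.

Setting $a = \frac{1}{2}$:
$$I = \frac{3 \sqrt{2} \sqrt{\pi}}{4}.$$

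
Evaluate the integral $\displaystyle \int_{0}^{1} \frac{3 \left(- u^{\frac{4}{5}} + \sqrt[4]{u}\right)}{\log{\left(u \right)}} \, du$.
$- \log{\left(\frac{46656}{15625} \right)}$

Consider the one-parameter family: let $I(a) = \int_{0}^{1} \frac{3 \left(\sqrt[4]{u} - u^{a}\right)}{\log{\left(u \right)}} \, du$.

Since $\dfrac{\partial}{\partial a}\,u^{a} = u^{a} \ln u$, the $\ln u$ in the denominator cancels and
$$\frac{dI}{da} = \int_{0}^{1} -3 u^{a} \, du = -3 \left[\frac{u^{a+1}}{a+1}\right]_0^1 = - \frac{3}{a + 1}.$$

Integrating with respect to $a$ gives $I(a) = - \log{\left(\frac{64 \left(a + 1\right)^{3}}{125} \right)} + C$.

At $a = \frac{1}{4}$ the integrand is identically $0$, so $I(\frac{1}{4}) = 0$. The closed form gives $0$, hence $C = 0$.

Setting $a = \frac{4}{5}$:
$$I = - \log{\left(\frac{46656}{15625} \right)}.$$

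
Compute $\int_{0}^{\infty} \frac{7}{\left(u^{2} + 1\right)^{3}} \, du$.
$\frac{21 \pi}{16}$

Begin with the known result
$$J(a) = \int_{0}^{\infty} \frac{7}{a^{2} + u^{2}} \, du = \frac{7 \pi}{2 a}.$$

Differentiating under the integral sign with respect to $a$,
$$\frac{dJ}{da} = \int_{0}^{\infty} - \frac{14 a}{\left(a^{2} + u^{2}\right)^{2}} \, du = - \frac{7 \pi}{2 a^{2}},$$
so $\int_{0}^{\infty} \frac{7}{\left(a^{2} + u^{2}\right)^{2}} \, du = \frac{7 \pi}{4 a^{3}}$.

Repeating — each differentiation of $1/(u^2+a^2)^j$ produces $-2ja/(u^2+a^2)^{j+1}$ — and dividing through by $-2ja$ at each step yields, after $2$ differentiations in total,
$$\int_{0}^{\infty} \frac{7}{\left(a^{2} + u^{2}\right)^{3}} \, du = \frac{21 \pi}{16 a^{5}}.$$

Setting $a = 1$:
$$I = \frac{21 \pi}{16}.$$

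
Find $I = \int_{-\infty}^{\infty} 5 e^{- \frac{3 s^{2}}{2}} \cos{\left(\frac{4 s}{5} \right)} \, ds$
$\frac{5 \sqrt{6} \sqrt{\pi}}{3 e^{\frac{8}{75}}}$

Treat the cosine frequency as a parameter and define $I(b) = \int_{-\infty}^{\infty} 5 e^{- \frac{3 s^{2}}{2}} \cos{\left(b s \right)} \, ds$.

Differentiating under the integral sign,
$$I'(b) = \int_{-\infty}^{\infty} - 5 s e^{- \frac{3 s^{2}}{2}} \sin{\left(b s \right)} \, ds.$$

Integrate $\int_{-\infty}^{\infty} s \sin(b s)\, e^{- \frac{3 s^{2}}{2}}\, ds$ by parts with $u = \sin(b s)$ and $dv = s\, e^{- \frac{3 s^{2}}{2}}\, ds$, giving $v = - \frac{e^{- \frac{3 s^{2}}{2}}}{3}$. The boundary term vanishes and
$$\int_{-\infty}^{\infty} s \sin(b s)\, e^{- \frac{3 s^{2}}{2}}\, ds = \frac{b}{3} \int_{-\infty}^{\infty} \cos(b s)\, e^{- \frac{3 s^{2}}{2}}\, ds,$$
so $I'(b) = - \frac{b}{3}\, I(b)$.

This is a separable first-order ODE; solving with the initial condition $I(0) = \int_{-\infty}^{\infty} 5 e^{- \frac{3 s^{2}}{2}}\,ds = \frac{5 \sqrt{6} \sqrt{\pi}}{3}$ gives
$$I(b) = \frac{5 \sqrt{6} \sqrt{\pi} e^{- \frac{b^{2}}{6}}}{3}.$$

Setting $b = \frac{4}{5}$:
$$I = \frac{5 \sqrt{6} \sqrt{\pi}}{3 e^{\frac{8}{75}}}.$$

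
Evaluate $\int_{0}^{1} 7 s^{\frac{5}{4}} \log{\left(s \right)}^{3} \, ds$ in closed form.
$- \frac{3584}{2187}$

Start from the elementary integral
$$J(a) = \int_{0}^{1} 7 s^{a} \, ds = \frac{7}{a + 1}.$$

Differentiating under the integral sign brings down a factor of $\ln s$:
$$\frac{dJ}{da} = \int_{0}^{1} 7 s^{a} \log{\left(s \right)} \, ds = - \frac{7}{\left(a + 1\right)^{2}}.$$

Repeating $3$ times in total — each differentiation brings down another $\ln s$ — gives
$$\frac{d^{3}J}{da^{3}} = \int_{0}^{1} 7 s^{a} \log{\left(s \right)}^{3} \, ds = - \frac{42}{\left(a + 1\right)^{4}},$$
and the integrand here is exactly the target integrand, so $I = - \frac{42}{\left(a + 1\right)^{4}}$.

Setting $a = \frac{5}{4}$:
$$I = - \frac{3584}{2187}.$$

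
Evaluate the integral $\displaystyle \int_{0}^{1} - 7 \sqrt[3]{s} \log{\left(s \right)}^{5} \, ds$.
$\frac{76545}{512}$

Start from the elementary integral
$$J(a) = \int_{0}^{1} - 7 s^{a} \, ds = - \frac{7}{a + 1}.$$

Differentiating under the integral sign brings down a factor of $\ln s$:
$$\frac{dJ}{da} = \int_{0}^{1} - 7 s^{a} \log{\left(s \right)} \, ds = \frac{7}{\left(a + 1\right)^{2}}.$$

Repeating $5$ times in total — each differentiation brings down another $\ln s$ — gives
$$\frac{d^{5}J}{da^{5}} = \int_{0}^{1} - 7 s^{a} \log{\left(s \right)}^{5} \, ds = \frac{840}{\left(a + 1\right)^{6}},$$
and the integrand here is exactly the target integrand, so $I = \frac{840}{\left(a + 1\right)^{6}}$.

Setting $a = \frac{1}{3}$:
$$I = \frac{76545}{512}.$$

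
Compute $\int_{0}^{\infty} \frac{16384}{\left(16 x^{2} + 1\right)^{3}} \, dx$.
$768 \pi$

Start from the standard arctangent integral
$$J(a) = \int_{0}^{\infty} \frac{4}{a^{2} + x^{2}} \, dx = \frac{2 \pi}{a}.$$

Differentiating under the integral sign with respect to $a$,
$$\frac{dJ}{da} = \int_{0}^{\infty} - \frac{8 a}{\left(a^{2} + x^{2}\right)^{2}} \, dx = - \frac{2 \pi}{a^{2}},$$
so $\int_{0}^{\infty} \frac{4}{\left(a^{2} + x^{2}\right)^{2}} \, dx = \frac{\pi}{a^{3}}$.

Repeating — each differentiation of $1/(x^2+a^2)^j$ produces $-2ja/(x^2+a^2)^{j+1}$ — and dividing through by $-2ja$ at each step yields, after $2$ differentiations in total,
$$\int_{0}^{\infty} \frac{4}{\left(a^{2} + x^{2}\right)^{3}} \, dx = \frac{3 \pi}{4 a^{5}}.$$

Setting $a = \frac{1}{4}$:
$$I = 768 \pi.$$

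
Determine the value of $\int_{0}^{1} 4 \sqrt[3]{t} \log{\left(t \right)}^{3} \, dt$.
$- \frac{243}{32}$

Start from the elementary integral
$$J(a) = \int_{0}^{1} 4 t^{a} \, dt = \frac{4}{a + 1}.$$

Differentiating under the integral sign brings down a factor of $\ln t$:
$$\frac{dJ}{da} = \int_{0}^{1} 4 t^{a} \log{\left(t \right)} \, dt = - \frac{4}{\left(a + 1\right)^{2}}.$$

Repeating $3$ times in total — each differentiation brings down another $\ln t$ — gives
$$\frac{d^{3}J}{da^{3}} = \int_{0}^{1} 4 t^{a} \log{\left(t \right)}^{3} \, dt = - \frac{24}{\left(a + 1\right)^{4}},$$
and the integrand here is exactly the target integrand, so $I = - \frac{24}{\left(a + 1\right)^{4}}$.

Setting $a = \frac{1}{3}$:
$$I = - \frac{243}{32}.$$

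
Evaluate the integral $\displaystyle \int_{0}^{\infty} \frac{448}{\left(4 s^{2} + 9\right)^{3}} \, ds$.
$\frac{14 \pi}{81}$

Begin with the known result
$$J(a) = \int_{0}^{\infty} \frac{7}{a^{2} + s^{2}} \, ds = \frac{7 \pi}{2 a}.$$

Differentiating under the integral sign with respect to $a$,
$$\frac{dJ}{da} = \int_{0}^{\infty} - \frac{14 a}{\left(a^{2} + s^{2}\right)^{2}} \, ds = - \frac{7 \pi}{2 a^{2}},$$
so $\int_{0}^{\infty} \frac{7}{\left(a^{2} + s^{2}\right)^{2}} \, ds = \frac{7 \pi}{4 a^{3}}$.

Repeating — each differentiation of $1/(s^2+a^2)^j$ produces $-2ja/(s^2+a^2)^{j+1}$ — and dividing through by $-2ja$ at each step yields, after $2$ differentiations in total,
$$\int_{0}^{\infty} \frac{7}{\left(a^{2} + s^{2}\right)^{3}} \, ds = \frac{21 \pi}{16 a^{5}}.$$

Setting $a = \frac{3}{2}$:
$$I = \frac{14 \pi}{81}.$$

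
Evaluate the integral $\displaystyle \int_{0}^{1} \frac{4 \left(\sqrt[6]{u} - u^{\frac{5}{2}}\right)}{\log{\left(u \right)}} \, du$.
$- \log{\left(81 \right)}$

Replace the exponent $\frac{1}{6}$ by a parameter $a$: let $I(a) = \int_{0}^{1} \frac{4 \left(- u^{\frac{5}{2}} + u^{a}\right)}{\log{\left(u \right)}} \, du$.

Since $\dfrac{\partial}{\partial a}\,u^{a} = u^{a} \ln u$, the $\ln u$ in the denominator cancels and
$$\frac{dI}{da} = \int_{0}^{1} 4 u^{a} \, du = 4 \left[\frac{u^{a+1}}{a+1}\right]_0^1 = \frac{4}{a + 1}.$$

Integrating with respect to $a$ gives $I(a) = \log{\left(\frac{16 \left(a + 1\right)^{4}}{2401} \right)} + C$.

At $a = \frac{5}{2}$ the integrand is identically $0$, so $I(\frac{5}{2}) = 0$. The closed form gives $0$, hence $C = 0$.

Setting $a = \frac{1}{6}$:
$$I = - \log{\left(81 \right)}.$$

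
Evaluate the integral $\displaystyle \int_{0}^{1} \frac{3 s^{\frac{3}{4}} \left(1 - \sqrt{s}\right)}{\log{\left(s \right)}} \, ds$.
$- \log{\left(\frac{729}{343} \right)}$

Introduce a parameter $a$ in the exponent: let $I(a) = \int_{0}^{1} \frac{3 \left(s^{\frac{3}{4}} - s^{a}\right)}{\log{\left(s \right)}} \, ds$.

Since $\dfrac{\partial}{\partial a}\,s^{a} = s^{a} \ln s$, the $\ln s$ in the denominator cancels and
$$\frac{dI}{da} = \int_{0}^{1} -3 s^{a} \, ds = -3 \left[\frac{s^{a+1}}{a+1}\right]_0^1 = - \frac{3}{a + 1}.$$

Integrating with respect to $a$ gives $I(a) = - \log{\left(\frac{64 \left(a + 1\right)^{3}}{343} \right)} + C$.

At $a = \frac{3}{4}$ the integrand is identically $0$, so $I(\frac{3}{4}) = 0$. The closed form gives $0$, hence $C = 0$.

Setting $a = \frac{5}{4}$:
$$I = - \log{\left(\frac{729}{343} \right)}.$$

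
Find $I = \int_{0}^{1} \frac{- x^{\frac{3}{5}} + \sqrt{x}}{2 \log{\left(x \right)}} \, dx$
$\log{\left(\frac{\sqrt{15}}{4} \right)}$

Consider the one-parameter family: let $I(a) = \int_{0}^{1} \frac{- x^{\frac{3}{5}} + x^{a}}{2 \log{\left(x \right)}} \, dx$.

Since $\dfrac{\partial}{\partial a}\,x^{a} = x^{a} \ln x$, the $\ln x$ in the denominator cancels and
$$\frac{dI}{da} = \int_{0}^{1} \frac{1}{2} x^{a} \, dx = \frac{1}{2} \left[\frac{x^{a+1}}{a+1}\right]_0^1 = \frac{1}{2 \left(a + 1\right)}.$$

Integrating with respect to $a$ gives $I(a) = \log{\left(\frac{\sqrt{10} \sqrt{a + 1}}{4} \right)} + C$.

At $a = \frac{3}{5}$ the integrand is identically $0$, so $I(\frac{3}{5}) = 0$. The closed form gives $0$, hence $C = 0$.

Setting $a = \frac{1}{2}$:
$$I = \log{\left(\frac{\sqrt{15}}{4} \right)}.$$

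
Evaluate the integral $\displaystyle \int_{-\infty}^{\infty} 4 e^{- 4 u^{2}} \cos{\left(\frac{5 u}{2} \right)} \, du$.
$\frac{2 \sqrt{\pi}}{e^{\frac{25}{64}}}$

Let $b$ denote the cosine frequency and define $I(b) = \int_{-\infty}^{\infty} 4 e^{- 4 u^{2}} \cos{\left(b u \right)} \, du$.

Differentiating under the integral sign,
$$I'(b) = \int_{-\infty}^{\infty} - 4 u e^{- 4 u^{2}} \sin{\left(b u \right)} \, du.$$

Integrate $\int_{-\infty}^{\infty} u \sin(b u)\, e^{- 4 u^{2}}\, du$ by parts with $w = \sin(b u)$ and $dv = u\, e^{- 4 u^{2}}\, du$, giving $v = - \frac{e^{- 4 u^{2}}}{8}$. The boundary term vanishes and
$$\int_{-\infty}^{\infty} u \sin(b u)\, e^{- 4 u^{2}}\, du = \frac{b}{8} \int_{-\infty}^{\infty} \cos(b u)\, e^{- 4 u^{2}}\, du,$$
so $I'(b) = - \frac{b}{8}\, I(b)$.

This is a separable first-order ODE; solving with the initial condition $I(0) = \int_{-\infty}^{\infty} 4 e^{- 4 u^{2}}\,du = 2 \sqrt{\pi}$ gives
$$I(b) = 2 \sqrt{\pi} e^{- \frac{b^{2}}{16}}.$$

Setting $b = \frac{5}{2}$:
$$I = \frac{2 \sqrt{\pi}}{e^{\frac{25}{64}}}.$$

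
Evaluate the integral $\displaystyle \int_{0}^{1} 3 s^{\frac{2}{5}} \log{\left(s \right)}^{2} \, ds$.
$\frac{750}{343}$

Consider the simpler parametrised integral
$$J(a) = \int_{0}^{1} 3 s^{a} \, ds = \frac{3}{a + 1}.$$

Differentiating under the integral sign brings down a factor of $\ln s$:
$$\frac{dJ}{da} = \int_{0}^{1} 3 s^{a} \log{\left(s \right)} \, ds = - \frac{3}{\left(a + 1\right)^{2}}.$$

Repeating twice in total — each differentiation brings down another $\ln s$ — gives
$$\frac{d^{2}J}{da^{2}} = \int_{0}^{1} 3 s^{a} \log{\left(s \right)}^{2} \, ds = \frac{6}{\left(a + 1\right)^{3}},$$
and the integrand here is exactly the target integrand, so $I = \frac{6}{\left(a + 1\right)^{3}}$.

Setting $a = \frac{2}{5}$:
$$I = \frac{750}{343}.$$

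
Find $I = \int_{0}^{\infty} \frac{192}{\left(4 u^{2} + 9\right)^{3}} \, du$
$\frac{2 \pi}{27}$

Recall the elementary integral
$$J(a) = \int_{0}^{\infty} \frac{3}{a^{2} + u^{2}} \, du = \frac{3 \pi}{2 a}.$$

Differentiating under the integral sign with respect to $a$,
$$\frac{dJ}{da} = \int_{0}^{\infty} - \frac{6 a}{\left(a^{2} + u^{2}\right)^{2}} \, du = - \frac{3 \pi}{2 a^{2}},$$
so $\int_{0}^{\infty} \frac{3}{\left(a^{2} + u^{2}\right)^{2}} \, du = \frac{3 \pi}{4 a^{3}}$.

Repeating — each differentiation of $1/(u^2+a^2)^j$ produces $-2ja/(u^2+a^2)^{j+1}$ — and dividing through by $-2ja$ at each step yields, after $2$ differentiations in total,
$$\int_{0}^{\infty} \frac{3}{\left(a^{2} + u^{2}\right)^{3}} \, du = \frac{9 \pi}{16 a^{5}}.$$

Setting $a = \frac{3}{2}$:
$$I = \frac{2 \pi}{27}.$$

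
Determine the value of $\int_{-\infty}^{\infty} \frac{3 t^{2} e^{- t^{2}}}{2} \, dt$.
$\frac{3 \sqrt{\pi}}{4}$

Begin with the known integral
$$J(a) = \int_{-\infty}^{\infty} \frac{3 e^{- a t^{2}}}{2} \, dt = \frac{3 \sqrt{\pi}}{2 \sqrt{a}}.$$

Differentiating under the integral sign brings down a factor of $(-t^2)$:
$$\frac{dJ}{da} = \int_{-\infty}^{\infty} - \frac{3 t^{2} e^{- a t^{2}}}{2} \, dt = - \frac{3 \sqrt{\pi}}{4 a^{\frac{3}{2}}}.$$

The integral on the left is $-I$, so $I = \frac{3 \sqrt{\pi}}{4 a^{\frac{3}{2}}}$.

Setting $a = 1$:
$$I = \frac{3 \sqrt{\pi}}{4}.$$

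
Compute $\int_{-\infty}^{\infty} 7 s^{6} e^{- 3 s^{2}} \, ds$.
$\frac{35 \sqrt{3} \sqrt{\pi}}{216}$

Begin with the known integral
$$J(a) = \int_{-\infty}^{\infty} 7 e^{- a s^{2}} \, ds = \frac{7 \sqrt{\pi}}{\sqrt{a}}.$$

Differentiating under the integral sign brings down a factor of $(-s^2)$:
$$\frac{dJ}{da} = \int_{-\infty}^{\infty} - 7 s^{2} e^{- a s^{2}} \, ds = - \frac{7 \sqrt{\pi}}{2 a^{\frac{3}{2}}}.$$

Repeating $3$ times in total — each differentiation brings down another $(-s^2)$ — gives
$$\frac{d^{3}J}{da^{3}} = \int_{-\infty}^{\infty} - 7 s^{6} e^{- a s^{2}} \, ds = - \frac{105 \sqrt{\pi}}{8 a^{\frac{7}{2}}},$$
and the integrand here is $(-1)^{3}$ times the target integrand, so $I = (-1)^{3}\,\frac{d^{3}J}{da^{3}} = \frac{105 \sqrt{\pi}}{8 a^{\frac{7}{2}}}$.

Setting $a = 3$:
$$I = \frac{35 \sqrt{3} \sqrt{\pi}}{216}.$$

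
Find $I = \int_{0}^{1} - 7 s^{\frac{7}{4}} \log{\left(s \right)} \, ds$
$\frac{112}{121}$

Consider the simpler parametrised integral
$$J(a) = \int_{0}^{1} - 7 s^{a} \, ds = - \frac{7}{a + 1}.$$

Differentiating under the integral sign brings down a factor of $\ln s$:
$$\frac{dJ}{da} = \int_{0}^{1} - 7 s^{a} \log{\left(s \right)} \, ds = \frac{7}{\left(a + 1\right)^{2}}.$$

The integral on the left is $I$, so $I = \frac{7}{\left(a + 1\right)^{2}}$.

Setting $a = \frac{7}{4}$:
$$I = \frac{112}{121}.$$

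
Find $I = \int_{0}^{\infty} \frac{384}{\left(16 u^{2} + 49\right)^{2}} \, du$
$\frac{24 \pi}{343}$

Begin with the known result
$$J(a) = \int_{0}^{\infty} \frac{3}{2 \left(a^{2} + u^{2}\right)} \, du = \frac{3 \pi}{4 a}.$$

Differentiating under the integral sign with respect to $a$,
$$\frac{dJ}{da} = \int_{0}^{\infty} - \frac{3 a}{\left(a^{2} + u^{2}\right)^{2}} \, du = - \frac{3 \pi}{4 a^{2}},$$
so $\int_{0}^{\infty} \frac{3}{2 \left(a^{2} + u^{2}\right)^{2}} \, du = \frac{3 \pi}{8 a^{3}}$.

Setting $a = \frac{7}{4}$:
$$I = \frac{24 \pi}{343}.$$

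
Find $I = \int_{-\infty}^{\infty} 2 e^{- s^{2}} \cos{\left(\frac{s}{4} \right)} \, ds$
$\frac{2 \sqrt{\pi}}{e^{\frac{1}{64}}}$

Define $I(b) = \int_{-\infty}^{\infty} 2 e^{- s^{2}} \cos{\left(b s \right)} \, ds$.

Differentiating under the integral sign,
$$I'(b) = \int_{-\infty}^{\infty} - 2 s e^{- s^{2}} \sin{\left(b s \right)} \, ds.$$

Integrate $\int_{-\infty}^{\infty} s \sin(b s)\, e^{- s^{2}}\, ds$ by parts with $u = \sin(b s)$ and $dv = s\, e^{- s^{2}}\, ds$, giving $v = - \frac{e^{- s^{2}}}{2}$. The boundary term vanishes and
$$\int_{-\infty}^{\infty} s \sin(b s)\, e^{- s^{2}}\, ds = \frac{b}{2} \int_{-\infty}^{\infty} \cos(b s)\, e^{- s^{2}}\, ds,$$
so $I'(b) = - \frac{b}{2}\, I(b)$.

This is a separable first-order ODE; solving with the initial condition $I(0) = \int_{-\infty}^{\infty} 2 e^{- s^{2}}\,ds = 2 \sqrt{\pi}$ gives
$$I(b) = 2 \sqrt{\pi} e^{- \frac{b^{2}}{4}}.$$

Setting $b = \frac{1}{4}$:
$$I = \frac{2 \sqrt{\pi}}{e^{\frac{1}{64}}}.$$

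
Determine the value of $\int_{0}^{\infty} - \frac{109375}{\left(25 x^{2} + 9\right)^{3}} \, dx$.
$- \frac{21875 \pi}{1296}$

Start from the standard arctangent integral
$$J(a) = \int_{0}^{\infty} - \frac{7}{a^{2} + x^{2}} \, dx = - \frac{7 \pi}{2 a}.$$

Differentiating under the integral sign with respect to $a$,
$$\frac{dJ}{da} = \int_{0}^{\infty} \frac{14 a}{\left(a^{2} + x^{2}\right)^{2}} \, dx = \frac{7 \pi}{2 a^{2}},$$
so $\int_{0}^{\infty} - \frac{7}{\left(a^{2} + x^{2}\right)^{2}} \, dx = - \frac{7 \pi}{4 a^{3}}$.

Repeating — each differentiation of $1/(x^2+a^2)^j$ produces $-2ja/(x^2+a^2)^{j+1}$ — and dividing through by $-2ja$ at each step yields, after $2$ differentiations in total,
$$\int_{0}^{\infty} - \frac{7}{\left(a^{2} + x^{2}\right)^{3}} \, dx = - \frac{21 \pi}{16 a^{5}}.$$

Setting $a = \frac{3}{5}$:
$$I = - \frac{21875 \pi}{1296}.$$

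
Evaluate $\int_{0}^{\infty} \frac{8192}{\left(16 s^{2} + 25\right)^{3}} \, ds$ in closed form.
$\frac{384 \pi}{3125}$

Recall the elementary integral
$$J(a) = \int_{0}^{\infty} \frac{2}{a^{2} + s^{2}} \, ds = \frac{\pi}{a}.$$

Differentiating under the integral sign with respect to $a$,
$$\frac{dJ}{da} = \int_{0}^{\infty} - \frac{4 a}{\left(a^{2} + s^{2}\right)^{2}} \, ds = - \frac{\pi}{a^{2}},$$
so $\int_{0}^{\infty} \frac{2}{\left(a^{2} + s^{2}\right)^{2}} \, ds = \frac{\pi}{2 a^{3}}$.

Repeating — each differentiation of $1/(s^2+a^2)^j$ produces $-2ja/(s^2+a^2)^{j+1}$ — and dividing through by $-2ja$ at each step yields, after $2$ differentiations in total,
$$\int_{0}^{\infty} \frac{2}{\left(a^{2} + s^{2}\right)^{3}} \, ds = \frac{3 \pi}{8 a^{5}}.$$

Setting $a = \frac{5}{4}$:
$$I = \frac{384 \pi}{3125}.$$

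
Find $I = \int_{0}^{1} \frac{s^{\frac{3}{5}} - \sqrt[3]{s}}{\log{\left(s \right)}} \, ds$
$- \log{\left(5 \right)} + \log{\left(6 \right)}$

Replace the exponent $\frac{1}{3}$ by a parameter $a$: let $I(a) = \int_{0}^{1} \frac{s^{\frac{3}{5}} - s^{a}}{\log{\left(s \right)}} \, ds$.

Since $\dfrac{\partial}{\partial a}\,s^{a} = s^{a} \ln s$, the $\ln s$ in the denominator cancels and
$$\frac{dI}{da} = \int_{0}^{1} -1 s^{a} \, ds = -1 \left[\frac{s^{a+1}}{a+1}\right]_0^1 = - \frac{1}{a + 1}.$$

Integrating with respect to $a$ gives $I(a) = - \log{\left(\frac{5 a}{8} + \frac{5}{8} \right)} + C$.

At $a = \frac{3}{5}$ the integrand is identically $0$, so $I(\frac{3}{5}) = 0$. The closed form gives $0$, hence $C = 0$.

Setting $a = \frac{1}{3}$:
$$I = - \log{\left(5 \right)} + \log{\left(6 \right)}.$$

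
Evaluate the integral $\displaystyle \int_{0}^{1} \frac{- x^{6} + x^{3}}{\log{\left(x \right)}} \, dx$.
$\log{\left(\frac{4}{7} \right)}$

Replace the exponent $3$ by a parameter $a$: let $I(a) = \int_{0}^{1} \frac{- x^{6} + x^{a}}{\log{\left(x \right)}} \, dx$.

Since $\dfrac{\partial}{\partial a}\,x^{a} = x^{a} \ln x$, the $\ln x$ in the denominator cancels and
$$\frac{dI}{da} = \int_{0}^{1} x^{a} \, dx = \left[\frac{x^{a+1}}{a+1}\right]_0^1 = \frac{1}{a + 1}.$$

Integrating with respect to $a$ gives $I(a) = \log{\left(\frac{a}{7} + \frac{1}{7} \right)} + C$.

At $a = 6$ the integrand is identically $0$, so $I(6) = 0$. The closed form gives $0$, hence $C = 0$.

Setting $a = 3$:
$$I = \log{\left(\frac{4}{7} \right)}.$$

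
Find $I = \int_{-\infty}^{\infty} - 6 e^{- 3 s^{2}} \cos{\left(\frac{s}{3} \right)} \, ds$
$- \frac{2 \sqrt{3} \sqrt{\pi}}{e^{\frac{1}{108}}}$

Treat the cosine frequency as a parameter and define $I(b) = \int_{-\infty}^{\infty} - 6 e^{- 3 s^{2}} \cos{\left(b s \right)} \, ds$.

Differentiating under the integral sign,
$$I'(b) = \int_{-\infty}^{\infty} 6 s e^{- 3 s^{2}} \sin{\left(b s \right)} \, ds.$$

Integrate $\int_{-\infty}^{\infty} s \sin(b s)\, e^{- 3 s^{2}}\, ds$ by parts with $u = \sin(b s)$ and $dv = s\, e^{- 3 s^{2}}\, ds$, giving $v = - \frac{e^{- 3 s^{2}}}{6}$. The boundary term vanishes and
$$\int_{-\infty}^{\infty} s \sin(b s)\, e^{- 3 s^{2}}\, ds = \frac{b}{6} \int_{-\infty}^{\infty} \cos(b s)\, e^{- 3 s^{2}}\, ds,$$
so $I'(b) = - \frac{b}{6}\, I(b)$.

This is a separable first-order ODE; solving with the initial condition $I(0) = \int_{-\infty}^{\infty} - 6 e^{- 3 s^{2}}\,ds = - 2 \sqrt{3} \sqrt{\pi}$ gives
$$I(b) = - 2 \sqrt{3} \sqrt{\pi} e^{- \frac{b^{2}}{12}}.$$

Setting $b = \frac{1}{3}$:
$$I = - \frac{2 \sqrt{3} \sqrt{\pi}}{e^{\frac{1}{108}}}.$$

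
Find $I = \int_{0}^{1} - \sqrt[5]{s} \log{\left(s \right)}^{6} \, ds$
$- \frac{390625}{1944}$

Begin with the known integral
$$J(a) = \int_{0}^{1} - s^{a} \, ds = - \frac{1}{a + 1}.$$

Differentiating under the integral sign brings down a factor of $\ln s$:
$$\frac{dJ}{da} = \int_{0}^{1} - s^{a} \log{\left(s \right)} \, ds = \frac{1}{\left(a + 1\right)^{2}}.$$

Repeating $6$ times in total — each differentiation brings down another $\ln s$ — gives
$$\frac{d^{6}J}{da^{6}} = \int_{0}^{1} - s^{a} \log{\left(s \right)}^{6} \, ds = - \frac{720}{\left(a + 1\right)^{7}},$$
and the integrand here is exactly the target integrand, so $I = - \frac{720}{\left(a + 1\right)^{7}}$.

Setting $a = \frac{1}{5}$:
$$I = - \frac{390625}{1944}.$$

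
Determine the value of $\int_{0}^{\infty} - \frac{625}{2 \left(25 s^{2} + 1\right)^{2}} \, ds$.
$- \frac{125 \pi}{8}$

Start from the standard arctangent integral
$$J(a) = \int_{0}^{\infty} - \frac{1}{2 \left(a^{2} + s^{2}\right)} \, ds = - \frac{\pi}{4 a}.$$

Differentiating under the integral sign with respect to $a$,
$$\frac{dJ}{da} = \int_{0}^{\infty} \frac{a}{\left(a^{2} + s^{2}\right)^{2}} \, ds = \frac{\pi}{4 a^{2}},$$
so $\int_{0}^{\infty} - \frac{1}{2 \left(a^{2} + s^{2}\right)^{2}} \, ds = - \frac{\pi}{8 a^{3}}$.

Setting $a = \frac{1}{5}$:
$$I = - \frac{125 \pi}{8}.$$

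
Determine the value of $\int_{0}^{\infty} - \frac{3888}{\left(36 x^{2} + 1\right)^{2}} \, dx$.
$- 162 \pi$

Begin with the known result
$$J(a) = \int_{0}^{\infty} - \frac{3}{a^{2} + x^{2}} \, dx = - \frac{3 \pi}{2 a}.$$

Differentiating under the integral sign with respect to $a$,
$$\frac{dJ}{da} = \int_{0}^{\infty} \frac{6 a}{\left(a^{2} + x^{2}\right)^{2}} \, dx = \frac{3 \pi}{2 a^{2}},$$
so $\int_{0}^{\infty} - \frac{3}{\left(a^{2} + x^{2}\right)^{2}} \, dx = - \frac{3 \pi}{4 a^{3}}$.

Setting $a = \frac{1}{6}$:
$$I = - 162 \pi.$$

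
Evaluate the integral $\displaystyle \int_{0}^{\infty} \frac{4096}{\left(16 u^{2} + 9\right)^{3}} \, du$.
$\frac{64 \pi}{81}$

Start from the standard arctangent integral
$$J(a) = \int_{0}^{\infty} \frac{1}{a^{2} + u^{2}} \, du = \frac{\pi}{2 a}.$$

Differentiating under the integral sign with respect to $a$,
$$\frac{dJ}{da} = \int_{0}^{\infty} - \frac{2 a}{\left(a^{2} + u^{2}\right)^{2}} \, du = - \frac{\pi}{2 a^{2}},$$
so $\int_{0}^{\infty} \frac{1}{\left(a^{2} + u^{2}\right)^{2}} \, du = \frac{\pi}{4 a^{3}}$.

Repeating — each differentiation of $1/(u^2+a^2)^j$ produces $-2ja/(u^2+a^2)^{j+1}$ — and dividing through by $-2ja$ at each step yields, after $2$ differentiations in total,
$$\int_{0}^{\infty} \frac{1}{\left(a^{2} + u^{2}\right)^{3}} \, du = \frac{3 \pi}{16 a^{5}}.$$

Setting $a = \frac{3}{4}$:
$$I = \frac{64 \pi}{81}.$$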